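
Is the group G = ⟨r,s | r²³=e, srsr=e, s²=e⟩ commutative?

r·s = rs but s·r = r²²s, so r·s ≠ s·r and G is not abelian.

Answer: No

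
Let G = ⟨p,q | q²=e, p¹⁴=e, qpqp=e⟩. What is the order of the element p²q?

Compute successive powers until reaching e:
  (p²q)¹ = p²q, (p²q)² = e.
The smallest positive k with (p²q)ᵏ = e is 2.

Answer: 2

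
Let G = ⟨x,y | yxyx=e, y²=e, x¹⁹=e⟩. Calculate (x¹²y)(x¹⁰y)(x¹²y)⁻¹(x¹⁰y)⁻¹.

[(x¹²y), (x¹⁰y)] = (x¹²y)·(x¹⁰y)·(x¹²y)⁻¹·(x¹⁰y)⁻¹.
  (x¹²y) · (x¹⁰y) = x²
  (x²) · (x¹²y) = x¹⁴y
  (x¹⁴y) · (x¹⁰y) = x⁴

Answer: x⁴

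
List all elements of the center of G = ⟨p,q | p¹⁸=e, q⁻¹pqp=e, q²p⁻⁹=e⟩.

An element z ∈ Z(G) iff z commutes with every generator.
For example p⁹ is central: (p⁹)·p = p¹⁰ = p·(p⁹); (p⁹)·q = q⁻¹ = q·(p⁹).
Whereas p ∉ Z(G) since p·q = pq ≠ p⁸q⁻¹ = q·p.
Checking each of the 36 elements this way gives Z(G) = {e, p⁹}, of order 2.

Answer: {e, p⁹}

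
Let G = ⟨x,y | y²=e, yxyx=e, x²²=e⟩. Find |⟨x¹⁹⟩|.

|⟨x¹⁹⟩| equals the order of x¹⁹. Compute successive powers until reaching e:
  (x¹⁹)¹ = x¹⁹, (x¹⁹)² = x¹⁶, (x¹⁹)³ = x¹³, (x¹⁹)⁴ = x¹⁰, (x¹⁹)⁵ = x⁷, (x¹⁹)⁶ = x⁴, (x¹⁹)⁷ = x, (x¹⁹)⁸ = x²⁰, (x¹⁹)⁹ = x¹⁷, (x¹⁹)¹⁰ = x¹⁴, (x¹⁹)¹¹ = x¹¹, (x¹⁹)¹² = x⁸, (x¹⁹)¹³ = x⁵, (x¹⁹)¹⁴ = x², (x¹⁹)¹⁵ = x²¹, (x¹⁹)¹⁶ = x¹⁸, (x¹⁹)¹⁷ = x¹⁵, (x¹⁹)¹⁸ = x¹², (x¹⁹)¹⁹ = x⁹, (x¹⁹)²⁰ = x⁶, (x¹⁹)²¹ = x³, (x¹⁹)²² = e.
The smallest positive k with (x¹⁹)ᵏ = e is 22, so |⟨x¹⁹⟩| = 22.

Answer: 22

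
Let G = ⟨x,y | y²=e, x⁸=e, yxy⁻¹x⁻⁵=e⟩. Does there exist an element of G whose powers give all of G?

Every cyclic group is abelian. But x·y = xy while y·x = x⁵y, so x·y ≠ y·x and G is not abelian. Hence G is not cyclic.

Answer: No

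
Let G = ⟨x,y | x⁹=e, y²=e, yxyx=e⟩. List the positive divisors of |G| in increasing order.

|G| = 18 = 2 · 3². By Lagrange's theorem the order of any subgroup divides 18; the divisors of 18 are 1, 2, 3, 6, 9, 18.

Answer: 1, 2, 3, 6, 9, 18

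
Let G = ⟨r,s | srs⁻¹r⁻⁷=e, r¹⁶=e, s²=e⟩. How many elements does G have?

Enumerate words in the generators, reducing via the relations: the distinct elements are
  {e, r, s, rs, r², r³, r⁴, r⁵, r⁶, r⁷, r⁸, r⁹, r²s, r³s, r¹², r¹³, r¹¹, r¹⁰, r¹⁴, r¹⁵, r⁴s, r⁵s, r⁶s, r⁷s, r⁸s, r⁹s, r¹²s, r¹³s, r¹¹s, r¹⁰s, r¹⁴s, r¹⁵s}.
No further products give new elements, so |G| = 32.

Answer: 32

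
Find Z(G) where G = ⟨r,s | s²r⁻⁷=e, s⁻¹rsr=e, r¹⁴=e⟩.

An element z ∈ Z(G) iff z commutes with every generator.
For example r⁷ is central: (r⁷)·r = r⁸ = r·(r⁷); (r⁷)·s = s⁻¹ = s·(r⁷).
Whereas r ∉ Z(G) since r·s = rs ≠ r⁶s⁻¹ = s·r.
Checking each of the 28 elements this way gives Z(G) = {e, r⁷}, of order 2.

Answer: {e, r⁷}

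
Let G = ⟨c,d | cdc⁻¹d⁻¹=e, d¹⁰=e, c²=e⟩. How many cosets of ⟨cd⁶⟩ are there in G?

First find ord(cd⁶) by computing successive powers:
  (cd⁶)¹ = cd⁶, (cd⁶)² = d², (cd⁶)³ = cd⁸, (cd⁶)⁴ = d⁴, (cd⁶)⁵ = c, (cd⁶)⁶ = d⁶, (cd⁶)⁷ = cd², (cd⁶)⁸ = d⁸, (cd⁶)⁹ = cd⁴, (cd⁶)¹⁰ = e.
So |⟨cd⁶⟩| = ord(cd⁶) = 10. With |G| = 20, by Lagrange [G : ⟨cd⁶⟩] = 20/10 = 2.

Answer: 2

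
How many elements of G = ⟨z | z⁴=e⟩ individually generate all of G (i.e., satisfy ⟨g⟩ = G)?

G is cyclic of order 4. An element generates G iff its order is 4, and a cyclic group of order 4 has exactly φ(4) = 2 such elements.

Answer: 2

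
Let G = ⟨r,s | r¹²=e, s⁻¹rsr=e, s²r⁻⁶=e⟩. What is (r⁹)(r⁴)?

Compute (r⁹) · (r⁴) by multiplying left to right and reducing via the relations at each step:
  (r⁹) · r⁴ = r

Answer: r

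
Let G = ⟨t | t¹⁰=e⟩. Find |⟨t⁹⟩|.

|⟨t⁹⟩| equals the order of t⁹. Compute successive powers until reaching e:
  (t⁹)¹ = t⁹, (t⁹)² = t⁸, (t⁹)³ = t⁷, (t⁹)⁴ = t⁶, (t⁹)⁵ = t⁵, (t⁹)⁶ = t⁴, (t⁹)⁷ = t³, (t⁹)⁸ = t², (t⁹)⁹ = t, (t⁹)¹⁰ = e.
The smallest positive k with (t⁹)ᵏ = e is 10, so |⟨t⁹⟩| = 10.

Answer: 10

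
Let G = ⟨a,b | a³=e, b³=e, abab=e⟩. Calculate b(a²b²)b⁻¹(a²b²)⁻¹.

[b, (a²b²)] = b·(a²b²)·b⁻¹·(a²b²)⁻¹.
  b · (a²b²) = b²a
  (b²a) · (b²) = ab²a
  (ab²a) · (a²b²) = ab

Answer: ab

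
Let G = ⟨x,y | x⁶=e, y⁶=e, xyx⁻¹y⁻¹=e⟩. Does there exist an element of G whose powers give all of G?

|G| = 36, but the maximum element order in G is 6 < 36. No single element generates all of G, so G is not cyclic.

Answer: No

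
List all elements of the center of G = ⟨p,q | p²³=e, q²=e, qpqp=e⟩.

An element z ∈ Z(G) iff z commutes with every generator.
For example e is central: e·p = p = p·e; e·q = q = q·e.
Whereas p ∉ Z(G) since p·q = pq ≠ p²²q = q·p.
Checking each of the 46 elements this way gives Z(G) = {e}, of order 1.

Answer: {e}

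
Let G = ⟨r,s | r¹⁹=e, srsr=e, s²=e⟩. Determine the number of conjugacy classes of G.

The conjugacy classes (representative and size) are:
  [e] (size 1), [r¹⁸] (size 2), [r²] (size 2), [r¹⁶] (size 2), [r⁴] (size 2), [r¹⁴] (size 2), [r¹³] (size 2), [r¹²] (size 2), [r⁸] (size 2), [r⁹] (size 2), [s] (size 19).
Class equation: 1 + 2 + 2 + 2 + 2 + 2 + 2 + 2 + 2 + 2 + 19 = 38 = |G|. So G has 11 conjugacy classes.

Answer: 11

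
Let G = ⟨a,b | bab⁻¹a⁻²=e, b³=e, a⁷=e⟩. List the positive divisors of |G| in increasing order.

|G| = 21 = 3 · 7. By Lagrange's theorem the order of any subgroup divides 21; the divisors of 21 are 1, 3, 7, 21.

Answer: 1, 3, 7, 21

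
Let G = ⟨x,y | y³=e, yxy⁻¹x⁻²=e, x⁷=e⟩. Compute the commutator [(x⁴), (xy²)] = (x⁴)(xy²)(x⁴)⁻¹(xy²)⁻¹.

[(x⁴), (xy²)] = (x⁴)·(xy²)·(x⁴)⁻¹·(xy²)⁻¹.
  (x⁴) · (xy²) = x⁵y²
  (x⁵y²) · (x³) = x³y²
  (x³y²) · (x⁵y) = x²

Answer: x²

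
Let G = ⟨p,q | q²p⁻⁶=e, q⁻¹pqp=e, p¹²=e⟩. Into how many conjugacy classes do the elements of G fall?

The conjugacy classes (representative and size) are:
  [e] (size 1), [p¹¹] (size 2), [p²] (size 2), [p⁹] (size 2), [p⁴] (size 2), [p⁵] (size 2), [p⁶] (size 1), [p²q] (size 6), [pq] (size 6).
Class equation: 1 + 2 + 2 + 2 + 2 + 2 + 1 + 6 + 6 = 24 = |G|. So G has 9 conjugacy classes.

Answer: 9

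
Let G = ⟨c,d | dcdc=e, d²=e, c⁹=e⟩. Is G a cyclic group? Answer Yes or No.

Every cyclic group is abelian. But c·d = cd while d·c = c⁸d, so c·d ≠ d·c and G is not abelian. Hence G is not cyclic.

Answer: No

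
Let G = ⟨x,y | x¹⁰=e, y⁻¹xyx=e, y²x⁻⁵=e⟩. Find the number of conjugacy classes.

The conjugacy classes (representative and size) are:
  [e] (size 1), [x] (size 2), [x⁸] (size 2), [x⁷] (size 2), [x⁴] (size 2), [x⁵] (size 1), [x⁴y] (size 5), [x²y⁻¹] (size 5).
Class equation: 1 + 2 + 2 + 2 + 2 + 1 + 5 + 5 = 20 = |G|. So G has 8 conjugacy classes.

Answer: 8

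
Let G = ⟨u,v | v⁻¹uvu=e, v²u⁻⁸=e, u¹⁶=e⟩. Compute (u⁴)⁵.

Compute successive powers of (u⁴), reducing at each step:
  (u⁴)²: (u⁴) · u⁴ = u⁸
  (u⁴)³: (u⁸) · u⁴ = u¹²
  (u⁴)⁴: (u¹²) · u⁴ = e
  (u⁴)⁵: e · u⁴ = u⁴

Answer: u⁴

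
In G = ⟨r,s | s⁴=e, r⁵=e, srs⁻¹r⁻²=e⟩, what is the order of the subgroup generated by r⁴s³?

|⟨r⁴s³⟩| equals the order of r⁴s³. Compute successive powers until reaching e:
  (r⁴s³)¹ = r⁴s³, (r⁴s³)² = rs², (r⁴s³)³ = r²s, (r⁴s³)⁴ = e.
The smallest positive k with (r⁴s³)ᵏ = e is 4, so |⟨r⁴s³⟩| = 4.

Answer: 4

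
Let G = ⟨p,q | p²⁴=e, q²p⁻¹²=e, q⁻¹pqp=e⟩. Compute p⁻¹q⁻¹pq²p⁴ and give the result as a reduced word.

Multiply left to right, reducing at each step:
  (p²³) · q⁻¹ = p¹¹q
  (p¹¹q) · p = p¹⁰q
  (p¹⁰q) · q² = p¹⁰q⁻¹
  (p¹⁰q⁻¹) · p⁴ = p⁶q⁻¹

Answer: p⁶q⁻¹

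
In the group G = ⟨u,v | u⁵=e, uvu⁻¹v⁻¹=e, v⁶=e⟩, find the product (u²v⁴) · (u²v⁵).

Compute (u²v⁴) · (u²v⁵) by multiplying left to right and reducing via the relations at each step:
  (u²v⁴) · u² = u⁴v⁴
  (u⁴v⁴) · v⁵ = u⁴v³

Answer: u⁴v³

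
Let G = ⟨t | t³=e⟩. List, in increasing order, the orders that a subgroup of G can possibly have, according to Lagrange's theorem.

|G| = 3 = 3. By Lagrange's theorem the order of any subgroup divides 3; the divisors of 3 are 1, 3.

Answer: 1, 3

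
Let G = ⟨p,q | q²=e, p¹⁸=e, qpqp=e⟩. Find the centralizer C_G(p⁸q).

⟨p⁸q⟩ ⊆ C_G(p⁸q) since powers of p⁸q commute with p⁸q; so |C_G(p⁸q)| ≥ |⟨p⁸q⟩| = 2.
By orbit–stabilizer, |C_G(p⁸q)| = |G| / |conj. class of p⁸q| = 36 / 9 = 4.
The 4 elements commuting with p⁸q are {e, p⁹, p¹⁷q, p⁸q}.

Answer: {e, p⁹, p¹⁷q, p⁸q}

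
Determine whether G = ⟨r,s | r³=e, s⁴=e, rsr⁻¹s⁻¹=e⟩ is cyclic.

|G| = 12. The element rs has order 12 (its powers give 12 distinct elements), so ⟨rs⟩ = G and G is cyclic.

Answer: Yes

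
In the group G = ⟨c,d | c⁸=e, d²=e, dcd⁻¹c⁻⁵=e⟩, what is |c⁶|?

Compute successive powers until reaching e:
  (c⁶)¹ = c⁶, (c⁶)² = c⁴, (c⁶)³ = c², (c⁶)⁴ = e.
The smallest positive k with (c⁶)ᵏ = e is 4.

Answer: 4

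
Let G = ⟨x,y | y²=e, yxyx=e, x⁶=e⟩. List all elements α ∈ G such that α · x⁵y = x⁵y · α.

⟨x⁵y⟩ ⊆ C_G(x⁵y) since powers of x⁵y commute with x⁵y; so |C_G(x⁵y)| ≥ |⟨x⁵y⟩| = 2.
By orbit–stabilizer, |C_G(x⁵y)| = |G| / |conj. class of x⁵y| = 12 / 3 = 4.
The 4 elements commuting with x⁵y are {e, x³, x⁵y, x²y}.

Answer: {e, x³, x⁵y, x²y}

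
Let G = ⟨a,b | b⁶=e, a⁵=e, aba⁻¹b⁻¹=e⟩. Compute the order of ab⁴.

Compute successive powers until reaching e:
  (ab⁴)¹ = ab⁴, (ab⁴)² = a²b², (ab⁴)³ = a³, (ab⁴)⁴ = a⁴b⁴, (ab⁴)⁵ = b², (ab⁴)⁶ = a, (ab⁴)⁷ = a²b⁴, (ab⁴)⁸ = a³b², (ab⁴)⁹ = a⁴, (ab⁴)¹⁰ = b⁴, (ab⁴)¹¹ = ab², (ab⁴)¹² = a², (ab⁴)¹³ = a³b⁴, (ab⁴)¹⁴ = a⁴b², (ab⁴)¹⁵ = e.
The smallest positive k with (ab⁴)ᵏ = e is 15.

Answer: 15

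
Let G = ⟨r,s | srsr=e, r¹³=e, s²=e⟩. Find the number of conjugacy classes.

The conjugacy classes (representative and size) are:
  [e] (size 1), [r¹²] (size 2), [r¹¹] (size 2), [r³] (size 2), [r⁴] (size 2), [r⁸] (size 2), [r⁶] (size 2), [s] (size 13).
Class equation: 1 + 2 + 2 + 2 + 2 + 2 + 2 + 13 = 26 = |G|. So G has 8 conjugacy classes.

Answer: 8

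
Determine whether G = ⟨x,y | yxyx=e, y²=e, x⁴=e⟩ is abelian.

x·y = xy but y·x = x³y, so x·y ≠ y·x and G is not abelian.

Answer: No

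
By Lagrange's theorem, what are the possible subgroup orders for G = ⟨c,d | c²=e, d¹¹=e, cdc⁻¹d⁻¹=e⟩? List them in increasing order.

|G| = 22 = 2 · 11. By Lagrange's theorem the order of any subgroup divides 22; the divisors of 22 are 1, 2, 11, 22.

Answer: 1, 2, 11, 22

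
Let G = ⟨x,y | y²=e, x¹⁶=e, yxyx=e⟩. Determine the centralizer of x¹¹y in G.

⟨x¹¹y⟩ ⊆ C_G(x¹¹y) since powers of x¹¹y commute with x¹¹y; so |C_G(x¹¹y)| ≥ |⟨x¹¹y⟩| = 2.
By orbit–stabilizer, |C_G(x¹¹y)| = |G| / |conj. class of x¹¹y| = 32 / 8 = 4.
The 4 elements commuting with x¹¹y are {e, x⁸, x³y, x¹¹y}.

Answer: {e, x⁸, x³y, x¹¹y}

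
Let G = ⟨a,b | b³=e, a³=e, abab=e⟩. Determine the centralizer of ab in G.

⟨ab⟩ ⊆ C_G(ab) since powers of ab commute with ab; so |C_G(ab)| ≥ |⟨ab⟩| = 2.
By orbit–stabilizer, |C_G(ab)| = |G| / |conj. class of ab| = 12 / 3 = 4.
The 4 elements commuting with ab are {e, ab, a²b², ab²a}.

Answer: {e, ab, a²b², ab²a}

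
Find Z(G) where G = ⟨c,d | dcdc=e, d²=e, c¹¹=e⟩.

An element z ∈ Z(G) iff z commutes with every generator.
For example e is central: e·c = c = c·e; e·d = d = d·e.
Whereas c ∉ Z(G) since c·d = cd ≠ c¹⁰d = d·c.
Checking each of the 22 elements this way gives Z(G) = {e}, of order 1.

Answer: {e}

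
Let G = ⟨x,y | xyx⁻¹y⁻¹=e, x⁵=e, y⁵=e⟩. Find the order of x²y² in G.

Compute successive powers until reaching e:
  (x²y²)¹ = x²y², (x²y²)² = x⁴y⁴, (x²y²)³ = xy, (x²y²)⁴ = x³y³, (x²y²)⁵ = e.
The smallest positive k with (x²y²)ᵏ = e is 5.

Answer: 5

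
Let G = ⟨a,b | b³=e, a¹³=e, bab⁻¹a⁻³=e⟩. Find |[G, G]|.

G' = [G, G] is generated by all commutators. The generator-pair commutators are: [a, b] = a¹¹.
The subgroup they normally generate is {e, a, a², a³, a⁴, a⁵, a⁶, a⁷, a⁸, a⁹, a¹⁰, a¹¹, a¹²}, of order 13.
Check: |G/G'| = 39/13 = 3 is the order of the abelianisation.

Answer: 13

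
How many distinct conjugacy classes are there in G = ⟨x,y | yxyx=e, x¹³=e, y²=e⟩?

The conjugacy classes (representative and size) are:
  [e] (size 1), [x¹²] (size 2), [x¹¹] (size 2), [x³] (size 2), [x⁴] (size 2), [x⁸] (size 2), [x⁶] (size 2), [y] (size 13).
Class equation: 1 + 2 + 2 + 2 + 2 + 2 + 2 + 13 = 26 = |G|. So G has 8 conjugacy classes.

Answer: 8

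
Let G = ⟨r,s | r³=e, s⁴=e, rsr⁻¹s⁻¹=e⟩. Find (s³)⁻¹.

The order of (s³) is 4 (smallest k with (s³)ᵏ = e), so (s³)⁻¹ = (s³)³ = s.
Check: (s³) · s → (s³) · s = e, giving e as required.

Answer: s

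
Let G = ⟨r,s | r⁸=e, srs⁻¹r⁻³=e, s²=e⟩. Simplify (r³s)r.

Compute (r³s) · r by multiplying left to right and reducing via the relations at each step:
  (r³s) · r = r⁶s

Answer: r⁶s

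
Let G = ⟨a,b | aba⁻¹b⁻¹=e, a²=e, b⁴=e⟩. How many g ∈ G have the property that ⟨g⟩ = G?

⟨g⟩ = G would require ord(g) = |G| = 8, but the maximum element order in G is 4 < 8. So G is not cyclic and no single element generates it: the count is 0.

Answer: 0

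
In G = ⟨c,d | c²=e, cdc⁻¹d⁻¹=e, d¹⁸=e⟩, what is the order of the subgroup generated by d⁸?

|⟨d⁸⟩| equals the order of d⁸. Compute successive powers until reaching e:
  (d⁸)¹ = d⁸, (d⁸)² = d¹⁶, (d⁸)³ = d⁶, (d⁸)⁴ = d¹⁴, (d⁸)⁵ = d⁴, (d⁸)⁶ = d¹², (d⁸)⁷ = d², (d⁸)⁸ = d¹⁰, (d⁸)⁹ = e.
The smallest positive k with (d⁸)ᵏ = e is 9, so |⟨d⁸⟩| = 9.

Answer: 9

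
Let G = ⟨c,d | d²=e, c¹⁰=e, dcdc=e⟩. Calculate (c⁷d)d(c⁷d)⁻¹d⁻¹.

[(c⁷d), d] = (c⁷d)·d·(c⁷d)⁻¹·d⁻¹.
  (c⁷d) · d = c⁷
  (c⁷) · (c⁷d) = c⁴d
  (c⁴d) · d = c⁴

Answer: c⁴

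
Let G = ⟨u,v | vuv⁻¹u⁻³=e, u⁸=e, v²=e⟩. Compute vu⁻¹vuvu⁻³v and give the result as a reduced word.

Multiply left to right, reducing at each step:
  v · u⁻¹ = u⁵v
  (u⁵v) · v = u⁵
  (u⁵) · u = u⁶
  (u⁶) · v = u⁶v
  (u⁶v) · u⁻³ = u⁵v
  (u⁵v) · v = u⁵

Answer: u⁵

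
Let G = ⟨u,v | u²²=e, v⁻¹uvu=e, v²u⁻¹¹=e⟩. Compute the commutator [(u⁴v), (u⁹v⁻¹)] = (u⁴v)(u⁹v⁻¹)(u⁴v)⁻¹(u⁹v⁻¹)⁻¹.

[(u⁴v), (u⁹v⁻¹)] = (u⁴v)·(u⁹v⁻¹)·(u⁴v)⁻¹·(u⁹v⁻¹)⁻¹.
  (u⁴v) · (u⁹v⁻¹) = u¹⁷
  (u¹⁷) · (u⁴v⁻¹) = u¹⁰v
  (u¹⁰v) · (u⁹v) = u¹²

Answer: u¹²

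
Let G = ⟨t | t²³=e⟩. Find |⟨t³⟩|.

|⟨t³⟩| equals the order of t³. Compute successive powers until reaching e:
  (t³)¹ = t³, (t³)² = t⁶, (t³)³ = t⁹, (t³)⁴ = t¹², (t³)⁵ = t¹⁵, (t³)⁶ = t¹⁸, (t³)⁷ = t²¹, (t³)⁸ = t, (t³)⁹ = t⁴, (t³)¹⁰ = t⁷, (t³)¹¹ = t¹⁰, (t³)¹² = t¹³, (t³)¹³ = t¹⁶, (t³)¹⁴ = t¹⁹, (t³)¹⁵ = t²², (t³)¹⁶ = t², (t³)¹⁷ = t⁵, (t³)¹⁸ = t⁸, (t³)¹⁹ = t¹¹, (t³)²⁰ = t¹⁴, (t³)²¹ = t¹⁷, (t³)²² = t²⁰, (t³)²³ = e.
The smallest positive k with (t³)ᵏ = e is 23, so |⟨t³⟩| = 23.

Answer: 23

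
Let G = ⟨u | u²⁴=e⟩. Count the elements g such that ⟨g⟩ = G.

G is cyclic of order 24. An element generates G iff its order is 24, and a cyclic group of order 24 has exactly φ(24) = 8 such elements.

Answer: 8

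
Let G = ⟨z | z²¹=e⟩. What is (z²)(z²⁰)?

Compute (z²) · (z²⁰) by multiplying left to right and reducing via the relations at each step:
  (z²) · z²⁰ = z

Answer: z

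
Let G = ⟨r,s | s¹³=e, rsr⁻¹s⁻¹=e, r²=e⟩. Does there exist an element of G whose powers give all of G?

|G| = 26. The element rs has order 26 (its powers give 26 distinct elements), so ⟨rs⟩ = G and G is cyclic.

Answer: Yes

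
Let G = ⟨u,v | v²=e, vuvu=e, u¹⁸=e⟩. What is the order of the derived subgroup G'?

G' = [G, G] is generated by all commutators. The generator-pair commutators are: [u, v] = u².
The subgroup they normally generate is {e, u², u⁴, u⁶, u⁸, u¹⁰, u¹², u¹⁴, u¹⁶}, of order 9.
Check: |G/G'| = 36/9 = 4 is the order of the abelianisation.

Answer: 9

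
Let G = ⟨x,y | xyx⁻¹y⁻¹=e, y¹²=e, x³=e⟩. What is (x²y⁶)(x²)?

Compute (x²y⁶) · (x²) by multiplying left to right and reducing via the relations at each step:
  (x²y⁶) · x² = xy⁶

Answer: xy⁶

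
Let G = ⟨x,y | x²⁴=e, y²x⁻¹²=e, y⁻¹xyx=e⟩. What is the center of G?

An element z ∈ Z(G) iff z commutes with every generator.
For example x¹² is central: (x¹²)·x = x¹³ = x·(x¹²); (x¹²)·y = y⁻¹ = y·(x¹²).
Whereas x ∉ Z(G) since x·y = xy ≠ x¹¹y⁻¹ = y·x.
Checking each of the 48 elements this way gives Z(G) = {e, x¹²}, of order 2.

Answer: {e, x¹²}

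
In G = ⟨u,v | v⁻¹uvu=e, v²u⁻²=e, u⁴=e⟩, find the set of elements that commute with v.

⟨v⟩ ⊆ C_G(v) since powers of v commute with v; so |C_G(v)| ≥ |⟨v⟩| = 4.
By orbit–stabilizer, |C_G(v)| = |G| / |conj. class of v| = 8 / 2 = 4.
The 4 elements commuting with v are {e, u², v, v⁻¹}.

Answer: {e, u², v, v⁻¹}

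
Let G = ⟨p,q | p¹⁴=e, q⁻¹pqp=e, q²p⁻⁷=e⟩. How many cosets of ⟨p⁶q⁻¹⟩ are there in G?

First find ord(p⁶q⁻¹) by computing successive powers:
  (p⁶q⁻¹)¹ = p⁶q⁻¹, (p⁶q⁻¹)² = p⁷, (p⁶q⁻¹)³ = p⁶q, (p⁶q⁻¹)⁴ = e.
So |⟨p⁶q⁻¹⟩| = ord(p⁶q⁻¹) = 4. With |G| = 28, by Lagrange [G : ⟨p⁶q⁻¹⟩] = 28/4 = 7.

Answer: 7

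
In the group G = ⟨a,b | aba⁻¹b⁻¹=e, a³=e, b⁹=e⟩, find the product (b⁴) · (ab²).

Compute (b⁴) · (ab²) by multiplying left to right and reducing via the relations at each step:
  (b⁴) · a = ab⁴
  (ab⁴) · b² = ab⁶

Answer: ab⁶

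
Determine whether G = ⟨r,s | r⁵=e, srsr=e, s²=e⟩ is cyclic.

Every cyclic group is abelian. But r·s = rs while s·r = r⁴s, so r·s ≠ s·r and G is not abelian. Hence G is not cyclic.

Answer: No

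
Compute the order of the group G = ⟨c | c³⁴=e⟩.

G is generated by a single element, so G is cyclic. The relator gives c³⁴ = e and no smaller power is forced to be e, so the 34 powers {c, e, c², c³, c⁴, c⁵, c⁶, c⁷, c⁸, c⁹, c²², c²³, c²¹, c²⁰, c²⁴, c²⁵, c²⁶, c²⁷, c²⁸, c²⁹, c³², c³³, c³¹, c³⁰, c¹², c¹³, c¹¹, c¹⁰, c¹⁴, c¹⁵, c¹⁶, c¹⁷, c¹⁸, c¹⁹} are distinct. Hence |G| = 34.

Answer: 34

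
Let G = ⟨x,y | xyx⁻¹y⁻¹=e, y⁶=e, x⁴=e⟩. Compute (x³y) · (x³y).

Compute (x³y) · (x³y) by multiplying left to right and reducing via the relations at each step:
  (x³y) · x³ = x²y
  (x²y) · y = x²y²

Answer: x²y²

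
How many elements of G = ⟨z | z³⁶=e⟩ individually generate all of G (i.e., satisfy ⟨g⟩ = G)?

G is cyclic of order 36. An element generates G iff its order is 36, and a cyclic group of order 36 has exactly φ(36) = 12 such elements.

Answer: 12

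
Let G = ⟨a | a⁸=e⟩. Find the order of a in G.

Compute successive powers until reaching e:
  a¹ = a, a² = a², a³ = a³, a⁴ = a⁴, a⁵ = a⁵, a⁶ = a⁶, a⁷ = a⁷, a⁸ = e.
The smallest positive k with aᵏ = e is 8.

Answer: 8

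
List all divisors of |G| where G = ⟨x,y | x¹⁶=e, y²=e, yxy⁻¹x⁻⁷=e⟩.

|G| = 32 = 2⁵. By Lagrange's theorem the order of any subgroup divides 32; the divisors of 32 are 1, 2, 4, 8, 16, 32.

Answer: 1, 2, 4, 8, 16, 32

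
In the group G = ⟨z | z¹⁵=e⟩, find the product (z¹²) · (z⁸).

Compute (z¹²) · (z⁸) by multiplying left to right and reducing via the relations at each step:
  (z¹²) · z⁸ = z⁵

Answer: z⁵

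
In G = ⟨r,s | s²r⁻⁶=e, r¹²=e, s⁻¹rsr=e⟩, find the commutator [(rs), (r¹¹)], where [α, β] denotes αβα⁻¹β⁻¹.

[(rs), (r¹¹)] = (rs)·(r¹¹)·(rs)⁻¹·(r¹¹)⁻¹.
  (rs) · (r¹¹) = r²s
  (r²s) · (rs⁻¹) = r
  r · r = r²

Answer: r²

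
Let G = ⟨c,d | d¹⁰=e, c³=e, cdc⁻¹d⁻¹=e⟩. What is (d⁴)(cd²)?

Compute (d⁴) · (cd²) by multiplying left to right and reducing via the relations at each step:
  (d⁴) · c = cd⁴
  (cd⁴) · d² = cd⁶

Answer: cd⁶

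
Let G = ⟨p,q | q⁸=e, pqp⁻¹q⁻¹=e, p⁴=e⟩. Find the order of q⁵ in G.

Compute successive powers until reaching e:
  (q⁵)¹ = q⁵, (q⁵)² = q², (q⁵)³ = q⁷, (q⁵)⁴ = q⁴, (q⁵)⁵ = q, (q⁵)⁶ = q⁶, (q⁵)⁷ = q³, (q⁵)⁸ = e.
The smallest positive k with (q⁵)ᵏ = e is 8.

Answer: 8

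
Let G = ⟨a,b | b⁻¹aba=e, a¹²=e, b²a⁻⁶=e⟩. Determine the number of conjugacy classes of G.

The conjugacy classes (representative and size) are:
  [e] (size 1), [a¹¹] (size 2), [a²] (size 2), [a⁹] (size 2), [a⁴] (size 2), [a⁵] (size 2), [a⁶] (size 1), [a²b] (size 6), [ab] (size 6).
Class equation: 1 + 2 + 2 + 2 + 2 + 2 + 1 + 6 + 6 = 24 = |G|. So G has 9 conjugacy classes.

Answer: 9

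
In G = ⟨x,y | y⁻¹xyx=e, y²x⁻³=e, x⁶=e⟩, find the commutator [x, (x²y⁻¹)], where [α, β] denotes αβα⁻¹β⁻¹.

[x, (x²y⁻¹)] = x·(x²y⁻¹)·x⁻¹·(x²y⁻¹)⁻¹.
  x · (x²y⁻¹) = y
  y · (x⁵) = xy
  (xy) · (x²y) = x²

Answer: x²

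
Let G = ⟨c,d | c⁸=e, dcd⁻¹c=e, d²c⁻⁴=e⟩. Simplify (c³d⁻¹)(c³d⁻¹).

Compute (c³d⁻¹) · (c³d⁻¹) by multiplying left to right and reducing via the relations at each step:
  (c³d⁻¹) · c³ = d⁻¹
  (d⁻¹) · d⁻¹ = c⁴

Answer: c⁴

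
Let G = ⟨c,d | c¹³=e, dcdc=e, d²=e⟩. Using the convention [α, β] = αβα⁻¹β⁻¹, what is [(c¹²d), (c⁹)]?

[(c¹²d), (c⁹)] = (c¹²d)·(c⁹)·(c¹²d)⁻¹·(c⁹)⁻¹.
  (c¹²d) · (c⁹) = c³d
  (c³d) · (c¹²d) = c⁴
  (c⁴) · (c⁴) = c⁸

Answer: c⁸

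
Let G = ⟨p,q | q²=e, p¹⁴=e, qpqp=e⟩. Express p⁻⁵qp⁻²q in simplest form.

Multiply left to right, reducing at each step:
  (p⁹) · q = p⁹q
  (p⁹q) · p⁻² = p¹¹q
  (p¹¹q) · q = p¹¹

Answer: p¹¹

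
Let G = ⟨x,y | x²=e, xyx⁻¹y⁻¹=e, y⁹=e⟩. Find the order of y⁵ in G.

Compute successive powers until reaching e:
  (y⁵)¹ = y⁵, (y⁵)² = y, (y⁵)³ = y⁶, (y⁵)⁴ = y², (y⁵)⁵ = y⁷, (y⁵)⁶ = y³, (y⁵)⁷ = y⁸, (y⁵)⁸ = y⁴, (y⁵)⁹ = e.
The smallest positive k with (y⁵)ᵏ = e is 9.

Answer: 9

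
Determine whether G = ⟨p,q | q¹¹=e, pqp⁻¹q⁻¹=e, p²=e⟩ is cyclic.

|G| = 22. The element pq has order 22 (its powers give 22 distinct elements), so ⟨pq⟩ = G and G is cyclic.

Answer: Yes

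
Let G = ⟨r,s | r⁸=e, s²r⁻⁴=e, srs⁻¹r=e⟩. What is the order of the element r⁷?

Compute successive powers until reaching e:
  (r⁷)¹ = r⁷, (r⁷)² = r⁶, (r⁷)³ = r⁵, (r⁷)⁴ = r⁴, (r⁷)⁵ = r³, (r⁷)⁶ = r², (r⁷)⁷ = r, (r⁷)⁸ = e.
The smallest positive k with (r⁷)ᵏ = e is 8.

Answer: 8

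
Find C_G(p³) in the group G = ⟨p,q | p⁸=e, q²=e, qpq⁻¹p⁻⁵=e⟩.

⟨p³⟩ ⊆ C_G(p³) since powers of p³ commute with p³; so |C_G(p³)| ≥ |⟨p³⟩| = 8.
By orbit–stabilizer, |C_G(p³)| = |G| / |conj. class of p³| = 16 / 2 = 8.
The 8 elements commuting with p³ are {e, p, p², p³, p⁴, p⁵, p⁶, p⁷}.

Answer: {e, p, p², p³, p⁴, p⁵, p⁶, p⁷}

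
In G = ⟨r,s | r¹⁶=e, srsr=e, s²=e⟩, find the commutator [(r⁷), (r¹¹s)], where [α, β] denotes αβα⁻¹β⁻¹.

[(r⁷), (r¹¹s)] = (r⁷)·(r¹¹s)·(r⁷)⁻¹·(r¹¹s)⁻¹.
  (r⁷) · (r¹¹s) = r²s
  (r²s) · (r⁹) = r⁹s
  (r⁹s) · (r¹¹s) = r¹⁴

Answer: r¹⁴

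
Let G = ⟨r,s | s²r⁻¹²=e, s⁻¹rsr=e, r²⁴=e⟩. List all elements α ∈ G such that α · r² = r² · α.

⟨r²⟩ ⊆ C_G(r²) since powers of r² commute with r²; so |C_G(r²)| ≥ |⟨r²⟩| = 12.
By orbit–stabilizer, |C_G(r²)| = |G| / |conj. class of r²| = 48 / 2 = 24.
The 24 elements commuting with r² are {e, r, r², r³, r⁴, r⁵, r⁶, r⁷, r⁸, r⁹, r¹⁰, r¹¹, r¹², r¹³, r¹⁴, r¹⁵, r¹⁶, r¹⁷, r¹⁸, r¹⁹, r²⁰, r²¹, r²², r²³}.

Answer: {e, r, r², r³, r⁴, r⁵, r⁶, r⁷, r⁸, r⁹, r¹⁰, r¹¹, r¹², r¹³, r¹⁴, r¹⁵, r¹⁶, r¹⁷, r¹⁸, r¹⁹, r²⁰, r²¹, r²², r²³}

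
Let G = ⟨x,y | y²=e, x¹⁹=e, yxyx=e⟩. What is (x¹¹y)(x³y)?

Compute (x¹¹y) · (x³y) by multiplying left to right and reducing via the relations at each step:
  (x¹¹y) · x³ = x⁸y
  (x⁸y) · y = x⁸

Answer: x⁸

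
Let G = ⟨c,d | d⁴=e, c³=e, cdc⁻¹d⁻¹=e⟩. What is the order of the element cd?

Compute successive powers until reaching e:
  (cd)¹ = cd, (cd)² = c²d², (cd)³ = d³, (cd)⁴ = c, (cd)⁵ = c²d, (cd)⁶ = d², (cd)⁷ = cd³, (cd)⁸ = c², (cd)⁹ = d, (cd)¹⁰ = cd², (cd)¹¹ = c²d³, (cd)¹² = e.
The smallest positive k with (cd)ᵏ = e is 12.

Answer: 12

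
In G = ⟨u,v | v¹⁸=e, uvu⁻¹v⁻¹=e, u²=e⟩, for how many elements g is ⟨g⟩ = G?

⟨g⟩ = G would require ord(g) = |G| = 36, but the maximum element order in G is 18 < 36. So G is not cyclic and no single element generates it: the count is 0.

Answer: 0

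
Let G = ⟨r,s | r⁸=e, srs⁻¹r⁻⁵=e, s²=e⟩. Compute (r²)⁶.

Compute successive powers of (r²), reducing at each step:
  (r²)²: (r²) · r² = r⁴
  (r²)³: (r⁴) · r² = r⁶
  (r²)⁴: (r⁶) · r² = e
  (r²)⁵: e · r² = r²
  (r²)⁶: (r²) · r² = r⁴

Answer: r⁴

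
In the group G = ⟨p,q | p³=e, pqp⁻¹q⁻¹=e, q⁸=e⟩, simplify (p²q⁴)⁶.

Compute successive powers of (p²q⁴), reducing at each step:
  (p²q⁴)²: (p²q⁴) · p² = pq⁴;   (pq⁴) · q⁴ = p
  (p²q⁴)³: p · p² = e;   e · q⁴ = q⁴
  (p²q⁴)⁴: (q⁴) · p² = p²q⁴;   (p²q⁴) · q⁴ = p²
  (p²q⁴)⁵: (p²) · p² = p;   p · q⁴ = pq⁴
  (p²q⁴)⁶: (pq⁴) · p² = q⁴;   (q⁴) · q⁴ = e

Answer: e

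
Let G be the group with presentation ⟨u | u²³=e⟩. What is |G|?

G is generated by a single element, so G is cyclic. The relator gives u²³ = e and no smaller power is forced to be e, so the 23 powers {e, u, u², u³, u⁴, u⁵, u⁶, u⁷, u⁸, u⁹, u²², u²¹, u²⁰, u¹², u¹³, u¹¹, u¹⁰, u¹⁴, u¹⁵, u¹⁶, u¹⁷, u¹⁸, u¹⁹} are distinct. Hence |G| = 23.

Answer: 23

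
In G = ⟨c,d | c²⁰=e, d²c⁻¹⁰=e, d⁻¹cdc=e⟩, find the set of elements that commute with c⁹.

⟨c⁹⟩ ⊆ C_G(c⁹) since powers of c⁹ commute with c⁹; so |C_G(c⁹)| ≥ |⟨c⁹⟩| = 20.
By orbit–stabilizer, |C_G(c⁹)| = |G| / |conj. class of c⁹| = 40 / 2 = 20.
The 20 elements commuting with c⁹ are {e, c, c², c³, c⁴, c⁵, c⁶, c⁷, c⁸, c⁹, c¹⁰, c¹¹, c¹², c¹³, c¹⁴, c¹⁵, c¹⁶, c¹⁷, c¹⁸, c¹⁹}.

Answer: {e, c, c², c³, c⁴, c⁵, c⁶, c⁷, c⁸, c⁹, c¹⁰, c¹¹, c¹², c¹³, c¹⁴, c¹⁵, c¹⁶, c¹⁷, c¹⁸, c¹⁹}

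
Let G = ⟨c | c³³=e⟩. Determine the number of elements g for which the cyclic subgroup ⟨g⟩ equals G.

G is cyclic of order 33. An element generates G iff its order is 33, and a cyclic group of order 33 has exactly φ(33) = 20 such elements.

Answer: 20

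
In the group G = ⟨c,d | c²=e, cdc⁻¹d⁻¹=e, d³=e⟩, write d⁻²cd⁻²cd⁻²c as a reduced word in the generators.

Multiply left to right, reducing at each step:
  d · c = cd
  (cd) · d⁻² = cd²
  (cd²) · c = d²
  (d²) · d⁻² = e
  e · c = c

Answer: c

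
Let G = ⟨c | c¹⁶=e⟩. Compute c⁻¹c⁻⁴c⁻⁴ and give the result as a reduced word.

Multiply left to right, reducing at each step:
  (c¹⁵) · c⁻⁴ = c¹¹
  (c¹¹) · c⁻⁴ = c⁷

Answer: c⁷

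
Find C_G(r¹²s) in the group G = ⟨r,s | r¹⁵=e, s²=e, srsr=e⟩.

⟨r¹²s⟩ ⊆ C_G(r¹²s) since powers of r¹²s commute with r¹²s; so |C_G(r¹²s)| ≥ |⟨r¹²s⟩| = 2.
By orbit–stabilizer, |C_G(r¹²s)| = |G| / |conj. class of r¹²s| = 30 / 15 = 2.
The 2 elements commuting with r¹²s are {e, r¹²s}.

Answer: {e, r¹²s}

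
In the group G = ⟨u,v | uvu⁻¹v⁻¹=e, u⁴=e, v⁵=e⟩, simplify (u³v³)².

Compute successive powers of (u³v³), reducing at each step:
  (u³v³)²: (u³v³) · u³ = u²v³;   (u²v³) · v³ = u²v

Answer: u²v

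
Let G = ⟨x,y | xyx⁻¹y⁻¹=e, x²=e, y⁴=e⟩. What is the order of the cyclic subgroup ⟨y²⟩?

|⟨y²⟩| equals the order of y². Compute successive powers until reaching e:
  (y²)¹ = y², (y²)² = e.
The smallest positive k with (y²)ᵏ = e is 2, so |⟨y²⟩| = 2.

Answer: 2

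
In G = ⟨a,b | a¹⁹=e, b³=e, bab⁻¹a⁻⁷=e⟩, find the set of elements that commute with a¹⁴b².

⟨a¹⁴b²⟩ ⊆ C_G(a¹⁴b²) since powers of a¹⁴b² commute with a¹⁴b²; so |C_G(a¹⁴b²)| ≥ |⟨a¹⁴b²⟩| = 3.
By orbit–stabilizer, |C_G(a¹⁴b²)| = |G| / |conj. class of a¹⁴b²| = 57 / 19 = 3.
The 3 elements commuting with a¹⁴b² are {e, a¹⁶b, a¹⁴b²}.

Answer: {e, a¹⁶b, a¹⁴b²}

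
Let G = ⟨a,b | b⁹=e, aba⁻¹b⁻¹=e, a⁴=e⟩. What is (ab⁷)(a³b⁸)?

Compute (ab⁷) · (a³b⁸) by multiplying left to right and reducing via the relations at each step:
  (ab⁷) · a³ = b⁷
  (b⁷) · b⁸ = b⁶

Answer: b⁶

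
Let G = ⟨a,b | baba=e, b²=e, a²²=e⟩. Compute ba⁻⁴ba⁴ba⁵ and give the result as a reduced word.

Multiply left to right, reducing at each step:
  b · a⁻⁴ = a⁴b
  (a⁴b) · b = a⁴
  (a⁴) · a⁴ = a⁸
  (a⁸) · b = a⁸b
  (a⁸b) · a⁵ = a³b

Answer: a³b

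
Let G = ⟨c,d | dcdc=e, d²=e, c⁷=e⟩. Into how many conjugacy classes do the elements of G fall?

The conjugacy classes (representative and size) are:
  [e] (size 1), [c⁶] (size 2), [c⁵] (size 2), [c⁴] (size 2), [cd] (size 7).
Class equation: 1 + 2 + 2 + 2 + 7 = 14 = |G|. So G has 5 conjugacy classes.

Answer: 5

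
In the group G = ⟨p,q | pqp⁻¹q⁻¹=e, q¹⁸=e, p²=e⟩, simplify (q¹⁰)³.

Compute successive powers of (q¹⁰), reducing at each step:
  (q¹⁰)²: (q¹⁰) · q¹⁰ = q²
  (q¹⁰)³: (q²) · q¹⁰ = q¹²

Answer: q¹²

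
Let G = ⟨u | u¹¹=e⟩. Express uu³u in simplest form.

Multiply left to right, reducing at each step:
  u · u³ = u⁴
  (u⁴) · u = u⁵

Answer: u⁵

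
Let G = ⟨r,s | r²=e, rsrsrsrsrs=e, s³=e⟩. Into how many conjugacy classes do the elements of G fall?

The conjugacy classes (representative and size) are:
  [e] (size 1), [rsrs²rsrs²r] (size 15), [srsrs²r] (size 20), [rs²rs²r] (size 12), [s²rsrs²] (size 12).
Class equation: 1 + 15 + 20 + 12 + 12 = 60 = |G|. So G has 5 conjugacy classes.

Answer: 5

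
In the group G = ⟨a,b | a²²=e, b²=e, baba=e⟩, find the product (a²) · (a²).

Compute (a²) · (a²) by multiplying left to right and reducing via the relations at each step:
  (a²) · a² = a⁴

Answer: a⁴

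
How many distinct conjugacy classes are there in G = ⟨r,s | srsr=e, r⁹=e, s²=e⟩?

The conjugacy classes (representative and size) are:
  [e] (size 1), [r⁸] (size 2), [r⁷] (size 2), [r⁶] (size 2), [r⁵] (size 2), [r⁴s] (size 9).
Class equation: 1 + 2 + 2 + 2 + 2 + 9 = 18 = |G|. So G has 6 conjugacy classes.

Answer: 6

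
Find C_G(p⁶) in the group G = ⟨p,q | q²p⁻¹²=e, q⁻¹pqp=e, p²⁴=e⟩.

⟨p⁶⟩ ⊆ C_G(p⁶) since powers of p⁶ commute with p⁶; so |C_G(p⁶)| ≥ |⟨p⁶⟩| = 4.
By orbit–stabilizer, |C_G(p⁶)| = |G| / |conj. class of p⁶| = 48 / 2 = 24.
The 24 elements commuting with p⁶ are {e, p, p², p³, p⁴, p⁵, p⁶, p⁷, p⁸, p⁹, p¹⁰, p¹¹, p¹², p¹³, p¹⁴, p¹⁵, p¹⁶, p¹⁷, p¹⁸, p¹⁹, p²⁰, p²¹, p²², p²³}.

Answer: {e, p, p², p³, p⁴, p⁵, p⁶, p⁷, p⁸, p⁹, p¹⁰, p¹¹, p¹², p¹³, p¹⁴, p¹⁵, p¹⁶, p¹⁷, p¹⁸, p¹⁹, p²⁰, p²¹, p²², p²³}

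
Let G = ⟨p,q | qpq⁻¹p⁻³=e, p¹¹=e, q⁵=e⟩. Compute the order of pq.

Compute successive powers until reaching e:
  (pq)¹ = pq, (pq)² = p⁴q², (pq)³ = p²q³, (pq)⁴ = p⁷q⁴, (pq)⁵ = e.
The smallest positive k with (pq)ᵏ = e is 5.

Answer: 5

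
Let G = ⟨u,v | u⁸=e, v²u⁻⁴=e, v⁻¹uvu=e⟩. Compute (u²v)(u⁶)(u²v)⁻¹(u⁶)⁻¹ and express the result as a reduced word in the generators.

[(u²v), (u⁶)] = (u²v)·(u⁶)·(u²v)⁻¹·(u⁶)⁻¹.
  (u²v) · (u⁶) = v⁻¹
  (v⁻¹) · (u²v⁻¹) = u²
  (u²) · (u²) = u⁴

Answer: u⁴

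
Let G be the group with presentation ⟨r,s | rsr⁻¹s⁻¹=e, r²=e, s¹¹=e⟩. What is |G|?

Enumerate words in the generators, reducing via the relations: the distinct elements are
  {e, r, s, rs, s², s³, s⁴, s⁵, s⁶, s⁷, s⁸, s⁹, rs², rs³, rs⁴, rs⁵, rs⁶, rs⁷, rs⁸, rs⁹, s¹⁰, rs¹⁰}.
No further products give new elements, so |G| = 22.

Answer: 22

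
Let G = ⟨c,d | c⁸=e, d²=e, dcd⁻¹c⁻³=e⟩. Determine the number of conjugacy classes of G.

The conjugacy classes (representative and size) are:
  [e] (size 1), [c³] (size 2), [c²] (size 2), [c⁴] (size 1), [c⁵] (size 2), [c⁴d] (size 4), [cd] (size 4).
Class equation: 1 + 2 + 2 + 1 + 2 + 4 + 4 = 16 = |G|. So G has 7 conjugacy classes.

Answer: 7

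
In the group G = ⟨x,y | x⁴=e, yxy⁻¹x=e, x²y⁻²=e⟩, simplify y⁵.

Compute successive powers of y, reducing at each step:
  y²: y · y = x²
  y³: (x²) · y = y⁻¹
  y⁴: (y⁻¹) · y = e
  y⁵: e · y = y

Answer: y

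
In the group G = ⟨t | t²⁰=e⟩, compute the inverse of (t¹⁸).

The order of (t¹⁸) is 10 (smallest k with (t¹⁸)ᵏ = e), so (t¹⁸)⁻¹ = (t¹⁸)⁹ = t².
Check: (t¹⁸) · (t²) → (t¹⁸) · t² = e, giving e as required.

Answer: t²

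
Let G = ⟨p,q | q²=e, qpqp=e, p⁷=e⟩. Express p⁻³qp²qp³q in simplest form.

Multiply left to right, reducing at each step:
  (p⁴) · q = p⁴q
  (p⁴q) · p² = p²q
  (p²q) · q = p²
  (p²) · p³ = p⁵
  (p⁵) · q = p⁵q

Answer: p⁵q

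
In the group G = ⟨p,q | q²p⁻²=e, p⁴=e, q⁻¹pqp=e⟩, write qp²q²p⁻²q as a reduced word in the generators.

Multiply left to right, reducing at each step:
  q · p² = q⁻¹
  (q⁻¹) · q² = q
  q · p⁻² = q⁻¹
  (q⁻¹) · q = e

Answer: e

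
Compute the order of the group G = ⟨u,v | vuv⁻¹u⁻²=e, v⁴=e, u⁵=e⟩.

Enumerate words in the generators, reducing via the relations: the distinct elements are
  {e, u, v, uv, u², u³, u⁴, v², v³, uv², uv³, u²v, u³v, u⁴v, u²v², u²v³, u³v², u³v³, u⁴v², u⁴v³}.
No further products give new elements, so |G| = 20.

Answer: 20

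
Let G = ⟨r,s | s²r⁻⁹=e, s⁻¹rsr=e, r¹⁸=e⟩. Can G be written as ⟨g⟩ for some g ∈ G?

Every cyclic group is abelian. But r·s = rs while s·r = r⁸s⁻¹, so r·s ≠ s·r and G is not abelian. Hence G is not cyclic.

Answer: No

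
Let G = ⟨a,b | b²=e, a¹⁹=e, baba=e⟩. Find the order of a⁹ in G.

Compute successive powers until reaching e:
  (a⁹)¹ = a⁹, (a⁹)² = a¹⁸, (a⁹)³ = a⁸, (a⁹)⁴ = a¹⁷, (a⁹)⁵ = a⁷, (a⁹)⁶ = a¹⁶, (a⁹)⁷ = a⁶, (a⁹)⁸ = a¹⁵, (a⁹)⁹ = a⁵, (a⁹)¹⁰ = a¹⁴, (a⁹)¹¹ = a⁴, (a⁹)¹² = a¹³, (a⁹)¹³ = a³, (a⁹)¹⁴ = a¹², (a⁹)¹⁵ = a², (a⁹)¹⁶ = a¹¹, (a⁹)¹⁷ = a, (a⁹)¹⁸ = a¹⁰, (a⁹)¹⁹ = e.
The smallest positive k with (a⁹)ᵏ = e is 19.

Answer: 19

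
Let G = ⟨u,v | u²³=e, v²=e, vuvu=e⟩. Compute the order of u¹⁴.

Compute successive powers until reaching e:
  (u¹⁴)¹ = u¹⁴, (u¹⁴)² = u⁵, (u¹⁴)³ = u¹⁹, (u¹⁴)⁴ = u¹⁰, (u¹⁴)⁵ = u, (u¹⁴)⁶ = u¹⁵, (u¹⁴)⁷ = u⁶, (u¹⁴)⁸ = u²⁰, (u¹⁴)⁹ = u¹¹, (u¹⁴)¹⁰ = u², (u¹⁴)¹¹ = u¹⁶, (u¹⁴)¹² = u⁷, (u¹⁴)¹³ = u²¹, (u¹⁴)¹⁴ = u¹², (u¹⁴)¹⁵ = u³, (u¹⁴)¹⁶ = u¹⁷, (u¹⁴)¹⁷ = u⁸, (u¹⁴)¹⁸ = u²², (u¹⁴)¹⁹ = u¹³, (u¹⁴)²⁰ = u⁴, (u¹⁴)²¹ = u¹⁸, (u¹⁴)²² = u⁹, (u¹⁴)²³ = e.
The smallest positive k with (u¹⁴)ᵏ = e is 23.

Answer: 23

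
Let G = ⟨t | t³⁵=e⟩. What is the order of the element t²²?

Compute successive powers until reaching e:
  (t²²)¹ = t²², (t²²)² = t⁹, (t²²)³ = t³¹, (t²²)⁴ = t¹⁸, (t²²)⁵ = t⁵, (t²²)⁶ = t²⁷, (t²²)⁷ = t¹⁴, (t²²)⁸ = t, (t²²)⁹ = t²³, (t²²)¹⁰ = t¹⁰, (t²²)¹¹ = t³², (t²²)¹² = t¹⁹, (t²²)¹³ = t⁶, (t²²)¹⁴ = t²⁸, (t²²)¹⁵ = t¹⁵, (t²²)¹⁶ = t², (t²²)¹⁷ = t²⁴, (t²²)¹⁸ = t¹¹, (t²²)¹⁹ = t³³, (t²²)²⁰ = t²⁰, (t²²)²¹ = t⁷, (t²²)²² = t²⁹, (t²²)²³ = t¹⁶, (t²²)²⁴ = t³, (t²²)²⁵ = t²⁵, (t²²)²⁶ = t¹², (t²²)²⁷ = t³⁴, (t²²)²⁸ = t²¹, (t²²)²⁹ = t⁸, (t²²)³⁰ = t³⁰, (t²²)³¹ = t¹⁷, (t²²)³² = t⁴, (t²²)³³ = t²⁶, (t²²)³⁴ = t¹³, (t²²)³⁵ = e.
The smallest positive k with (t²²)ᵏ = e is 35.

Answer: 35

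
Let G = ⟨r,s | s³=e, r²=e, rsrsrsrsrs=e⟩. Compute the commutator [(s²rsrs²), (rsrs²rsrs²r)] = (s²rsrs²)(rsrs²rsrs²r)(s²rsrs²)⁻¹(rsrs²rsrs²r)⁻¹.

[(s²rsrs²), (rsrs²rsrs²r)] = (s²rsrs²)·(rsrs²rsrs²r)·(s²rsrs²)⁻¹·(rsrs²rsrs²r)⁻¹.
  (s²rsrs²) · (rsrs²rsrs²r) = rs²rsrs²
  (rs²rsrs²) · (srs²rs) = r
  r · (rsrs²rsrs²r) = srs²rsrs²r

Answer: srs²rsrs²r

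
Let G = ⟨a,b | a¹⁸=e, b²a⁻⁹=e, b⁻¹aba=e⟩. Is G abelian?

a·b = ab but b·a = a⁸b⁻¹, so a·b ≠ b·a and G is not abelian.

Answer: No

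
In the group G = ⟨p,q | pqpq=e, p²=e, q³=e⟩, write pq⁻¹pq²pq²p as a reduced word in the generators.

Multiply left to right, reducing at each step:
  p · q⁻¹ = pq²
  (pq²) · p = q
  q · q² = e
  e · p = p
  p · q² = pq²
  (pq²) · p = q

Answer: q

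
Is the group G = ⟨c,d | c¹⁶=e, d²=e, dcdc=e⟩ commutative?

c·d = cd but d·c = c¹⁵d, so c·d ≠ d·c and G is not abelian.

Answer: No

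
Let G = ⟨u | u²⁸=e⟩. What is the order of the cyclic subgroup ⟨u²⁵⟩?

|⟨u²⁵⟩| equals the order of u²⁵. Compute successive powers until reaching e:
  (u²⁵)¹ = u²⁵, (u²⁵)² = u²², (u²⁵)³ = u¹⁹, (u²⁵)⁴ = u¹⁶, (u²⁵)⁵ = u¹³, (u²⁵)⁶ = u¹⁰, (u²⁵)⁷ = u⁷, (u²⁵)⁸ = u⁴, (u²⁵)⁹ = u, (u²⁵)¹⁰ = u²⁶, (u²⁵)¹¹ = u²³, (u²⁵)¹² = u²⁰, (u²⁵)¹³ = u¹⁷, (u²⁵)¹⁴ = u¹⁴, (u²⁵)¹⁵ = u¹¹, (u²⁵)¹⁶ = u⁸, (u²⁵)¹⁷ = u⁵, (u²⁵)¹⁸ = u², (u²⁵)¹⁹ = u²⁷, (u²⁵)²⁰ = u²⁴, (u²⁵)²¹ = u²¹, (u²⁵)²² = u¹⁸, (u²⁵)²³ = u¹⁵, (u²⁵)²⁴ = u¹², (u²⁵)²⁵ = u⁹, (u²⁵)²⁶ = u⁶, (u²⁵)²⁷ = u³, (u²⁵)²⁸ = e.
The smallest positive k with (u²⁵)ᵏ = e is 28, so |⟨u²⁵⟩| = 28.

Answer: 28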